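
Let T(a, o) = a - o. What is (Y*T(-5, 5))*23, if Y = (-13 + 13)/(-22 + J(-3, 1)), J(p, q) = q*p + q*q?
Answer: 0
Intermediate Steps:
J(p, q) = q² + p*q (J(p, q) = p*q + q² = q² + p*q)
Y = 0 (Y = (-13 + 13)/(-22 + 1*(-3 + 1)) = 0/(-22 + 1*(-2)) = 0/(-22 - 2) = 0/(-24) = 0*(-1/24) = 0)
(Y*T(-5, 5))*23 = (0*(-5 - 1*5))*23 = (0*(-5 - 5))*23 = (0*(-10))*23 = 0*23 = 0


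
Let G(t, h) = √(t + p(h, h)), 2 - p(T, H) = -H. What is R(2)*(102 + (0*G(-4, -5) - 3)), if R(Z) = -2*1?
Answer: -198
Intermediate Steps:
p(T, H) = 2 + H (p(T, H) = 2 - (-1)*H = 2 + H)
G(t, h) = √(2 + h + t) (G(t, h) = √(t + (2 + h)) = √(2 + h + t))
R(Z) = -2
R(2)*(102 + (0*G(-4, -5) - 3)) = -2*(102 + (0*√(2 - 5 - 4) - 3)) = -2*(102 + (0*√(-7) - 3)) = -2*(102 + (0*(I*√7) - 3)) = -2*(102 + (0 - 3)) = -2*(102 - 3) = -2*99 = -198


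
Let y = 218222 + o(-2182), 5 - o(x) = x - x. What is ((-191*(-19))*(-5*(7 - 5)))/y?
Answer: -36290/218227 ≈ -0.16629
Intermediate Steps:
o(x) = 5 (o(x) = 5 - (x - x) = 5 - 1*0 = 5 + 0 = 5)
y = 218227 (y = 218222 + 5 = 218227)
((-191*(-19))*(-5*(7 - 5)))/y = ((-191*(-19))*(-5*(7 - 5)))/218227 = (3629*(-5*2))*(1/218227) = (3629*(-10))*(1/218227) = -36290*1/218227 = -36290/218227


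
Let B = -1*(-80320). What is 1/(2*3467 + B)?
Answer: 1/87254 ≈ 1.1461e-5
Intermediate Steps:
B = 80320
1/(2*3467 + B) = 1/(2*3467 + 80320) = 1/(6934 + 80320) = 1/87254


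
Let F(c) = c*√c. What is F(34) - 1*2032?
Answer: -2032 + 34*√34 ≈ -1833.7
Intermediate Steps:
F(c) = c^(3/2)
F(34) - 1*2032 = 34^(3/2) - 1*2032 = 34*√34 - 2032 = -2032 + 34*√34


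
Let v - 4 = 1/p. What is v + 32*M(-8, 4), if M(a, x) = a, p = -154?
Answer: -38809/154 ≈ -252.01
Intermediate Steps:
v = 615/154 (v = 4 + 1/(-154) = 4 - 1/154 = 615/154 ≈ 3.9935)
v + 32*M(-8, 4) = 615/154 + 32*(-8) = 615/154 - 256 = -38809/154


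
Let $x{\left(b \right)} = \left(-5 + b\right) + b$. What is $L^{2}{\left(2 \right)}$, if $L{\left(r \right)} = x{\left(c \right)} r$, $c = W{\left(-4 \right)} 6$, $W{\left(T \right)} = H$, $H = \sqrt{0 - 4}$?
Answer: $-2204 - 960 i \approx -2204.0 - 960.0 i$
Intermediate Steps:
$H = 2 i$ ($H = \sqrt{-4} = 2 i \approx 2.0 i$)
$W{\left(T \right)} = 2 i$
$c = 12 i$ ($c = 2 i 6 = 12 i \approx 12.0 i$)
$x{\left(b \right)} = -5 + 2 b$
$L{\left(r \right)} = r \left(-5 + 24 i\right)$ ($L{\left(r \right)} = \left(-5 + 2 \cdot 12 i\right) r = \left(-5 + 24 i\right) r = r \left(-5 + 24 i\right)$)
$L^{2}{\left(2 \right)} = \left(2 \left(-5 + 24 i\right)\right)^{2} = \left(-10 + 48 i\right)^{2}$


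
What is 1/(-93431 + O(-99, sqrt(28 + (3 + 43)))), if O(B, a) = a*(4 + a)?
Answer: -93357/8715528265 - 4*sqrt(74)/8715528265 ≈ -1.0716e-5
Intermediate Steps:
1/(-93431 + O(-99, sqrt(28 + (3 + 43)))) = 1/(-93431 + sqrt(28 + (3 + 43))*(4 + sqrt(28 + (3 + 43)))) = 1/(-93431 + sqrt(28 + 46)*(4 + sqrt(28 + 46))) = 1/(-93431 + sqrt(74)*(4 + sqrt(74)))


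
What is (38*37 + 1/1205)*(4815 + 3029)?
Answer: 13289547964/1205 ≈ 1.1029e+7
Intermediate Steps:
(38*37 + 1/1205)*(4815 + 3029) = (1406 + 1/1205)*7844 = (1694231/1205)*7844 = 13289547964/1205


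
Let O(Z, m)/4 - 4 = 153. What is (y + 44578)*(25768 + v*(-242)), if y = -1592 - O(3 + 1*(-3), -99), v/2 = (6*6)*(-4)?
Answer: 4043664112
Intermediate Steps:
v = -288 (v = 2*((6*6)*(-4)) = 2*(36*(-4)) = 2*(-144) = -288)
O(Z, m) = 628 (O(Z, m) = 16 + 4*153 = 16 + 612 = 628)
y = -2220 (y = -1592 - 1*628 = -1592 - 628 = -2220)
(y + 44578)*(25768 + v*(-242)) = (-2220 + 44578)*(25768 - 288*(-242)) = 42358*(25768 + 69696) = 42358*95464 = 4043664112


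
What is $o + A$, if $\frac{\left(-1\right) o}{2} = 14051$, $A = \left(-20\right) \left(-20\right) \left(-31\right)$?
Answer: $-40502$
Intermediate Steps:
$A = -12400$ ($A = 400 \left(-31\right) = -12400$)
$o = -28102$ ($o = \left(-2\right) 14051 = -28102$)
$o + A = -28102 - 12400 = -40502$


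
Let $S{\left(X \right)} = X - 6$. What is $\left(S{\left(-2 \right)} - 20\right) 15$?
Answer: $-420$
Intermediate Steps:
$S{\left(X \right)} = -6 + X$ ($S{\left(X \right)} = X - 6 = -6 + X$)
$\left(S{\left(-2 \right)} - 20\right) 15 = \left(\left(-6 - 2\right) - 20\right) 15 = \left(-8 - 20\right) 15 = \left(-28\right) 15 = -420$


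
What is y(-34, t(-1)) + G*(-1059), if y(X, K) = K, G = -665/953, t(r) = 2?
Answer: 706141/953 ≈ 740.97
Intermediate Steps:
G = -665/953 (G = -665*1/953 = -665/953 ≈ -0.69780)
y(-34, t(-1)) + G*(-1059) = 2 - 665/953*(-1059) = 2 + 704235/953 = 706141/953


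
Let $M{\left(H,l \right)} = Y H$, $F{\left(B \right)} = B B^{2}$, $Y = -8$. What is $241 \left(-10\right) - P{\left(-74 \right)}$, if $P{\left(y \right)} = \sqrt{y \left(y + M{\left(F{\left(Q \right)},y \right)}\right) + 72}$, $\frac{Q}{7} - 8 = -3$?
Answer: $-2410 - 2 \sqrt{6346887} \approx -7448.6$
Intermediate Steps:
$Q = 35$ ($Q = 56 + 7 \left(-3\right) = 56 - 21 = 35$)
$F{\left(B \right)} = B^{3}$
$M{\left(H,l \right)} = - 8 H$
$P{\left(y \right)} = \sqrt{72 + y \left(-343000 + y\right)}$ ($P{\left(y \right)} = \sqrt{y \left(y - 8 \cdot 35^{3}\right) + 72} = \sqrt{y \left(y - 343000\right) + 72} = \sqrt{y \left(-343000 + y\right) + 72} = \sqrt{72 + y \left(-343000 + y\right)}$)
$241 \left(-10\right) - P{\left(-74 \right)} = 241 \left(-10\right) - \sqrt{72 + \left(-74\right)^{2} - -25382000} = -2410 - \sqrt{72 + 5476 + 25382000} = -2410 - \sqrt{25387548} = -2410 - 2 \sqrt{6346887}$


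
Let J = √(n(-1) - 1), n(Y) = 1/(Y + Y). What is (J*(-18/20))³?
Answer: 2187*I*√6/4000 ≈ 1.3393*I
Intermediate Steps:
n(Y) = 1/(2*Y)
J = I*√6/2 (J = √((½)/(-1) - 1) = √((½)*(-1) - 1) = √(-½ - 1) = √(-3/2) = I*√6/2 ≈ 1.2247*I)
(J*(-18/20))³ = ((I*√6/2)*(-18/20))³ = ((I*√6/2)*(-18*1/20))³ = ((I*√6/2)*(-9/10))³ = (-9*I*√6/20)³ = 2187*I*√6/4000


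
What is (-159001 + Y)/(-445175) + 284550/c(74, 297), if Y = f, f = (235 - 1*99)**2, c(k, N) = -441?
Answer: -1205834129/1869735 ≈ -644.92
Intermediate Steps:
f = 18496 (f = (235 - 99)**2 = 136**2 = 18496)
Y = 18496
(-159001 + Y)/(-445175) + 284550/c(74, 297) = (-159001 + 18496)/(-445175) + 284550/(-441) = -140505*(-1/445175) + 284550*(-1/441) = 28101/89035 - 13550/21 = -1205834129/1869735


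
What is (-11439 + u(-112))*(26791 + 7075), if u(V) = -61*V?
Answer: -156020662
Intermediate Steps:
(-11439 + u(-112))*(26791 + 7075) = (-11439 - 61*(-112))*(26791 + 7075) = (-11439 + 6832)*33866 = -4607*33866 = -156020662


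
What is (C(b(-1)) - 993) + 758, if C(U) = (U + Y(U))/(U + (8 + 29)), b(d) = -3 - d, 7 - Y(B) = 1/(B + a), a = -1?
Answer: -24659/105 ≈ -234.85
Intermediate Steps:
Y(B) = 7 - 1/(-1 + B) (Y(B) = 7 - 1/(B - 1) = 7 - 1/(-1 + B))
C(U) = (U + (-8 + 7*U)/(-1 + U))/(37 + U) (C(U) = (U + (-8 + 7*U)/(-1 + U))/(U + (8 + 29)) = (U + (-8 + 7*U)/(-1 + U))/(U + 37) = (U + (-8 + 7*U)/(-1 + U))/(37 + U))
(C(b(-1)) - 993) + 758 = ((-8 + 7*(-3 - 1*(-1)) + (-3 - 1*(-1))*(-1 + (-3 - 1*(-1))))/((-1 + (-3 - 1*(-1)))*(37 + (-3 - 1*(-1)))) - 993) + 758 = ((-8 + 7*(-3 + 1) + (-3 + 1)*(-1 + (-3 + 1)))/((-1 + (-3 + 1))*(37 + (-3 + 1))) - 993) + 758 = ((-8 + 7*(-2) - 2*(-1 - 2))/((-1 - 2)*(37 - 2)) - 993) + 758 = ((-8 - 14 - 2*(-3))/(-3*35) - 993) + 758 = (-⅓*1/35*(-8 - 14 + 6) - 993) + 758 = (-⅓*1/35*(-16) - 993) + 758 = (16/105 - 993) + 758 = -104249/105 + 758 = -24659/105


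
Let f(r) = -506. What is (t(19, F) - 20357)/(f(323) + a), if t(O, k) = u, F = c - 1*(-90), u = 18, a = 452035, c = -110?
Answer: -20339/451529 ≈ -0.045045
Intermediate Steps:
F = -20 (F = -110 - 1*(-90) = -110 + 90 = -20)
t(O, k) = 18
(t(19, F) - 20357)/(f(323) + a) = (18 - 20357)/(-506 + 452035) = -20339/451529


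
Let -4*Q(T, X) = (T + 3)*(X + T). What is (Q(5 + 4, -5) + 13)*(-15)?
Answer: -15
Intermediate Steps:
Q(T, X) = -(3 + T)*(T + X)/4 (Q(T, X) = -(T + 3)*(X + T)/4 = -(3 + T)*(T + X)/4)
(Q(5 + 4, -5) + 13)*(-15) = ((-3*(5 + 4)/4 - ¾*(-5) - (5 + 4)²/4 - ¼*(5 + 4)*(-5)) + 13)*(-15) = ((-¾*9 + 15/4 - ¼*9² - ¼*9*(-5)) + 13)*(-15) = ((-27/4 + 15/4 - ¼*81 + 45/4) + 13)*(-15) = ((-27/4 + 15/4 - 81/4 + 45/4) + 13)*(-15) = (-12 + 13)*(-15) = 1*(-15) = -15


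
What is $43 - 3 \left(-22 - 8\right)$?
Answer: $133$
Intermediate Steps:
$43 - 3 \left(-22 - 8\right) = 43 - -90 = 43 + 90 = 133$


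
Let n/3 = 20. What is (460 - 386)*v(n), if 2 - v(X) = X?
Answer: -4292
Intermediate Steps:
n = 60 (n = 3*20 = 60)
v(X) = 2 - X
(460 - 386)*v(n) = (460 - 386)*(2 - 1*60) = 74*(2 - 60) = 74*(-58) = -4292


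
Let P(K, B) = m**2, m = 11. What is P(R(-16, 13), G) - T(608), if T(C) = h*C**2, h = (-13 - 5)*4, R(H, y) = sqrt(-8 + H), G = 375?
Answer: 26615929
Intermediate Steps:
h = -72 (h = -18*4 = -72)
P(K, B) = 121 (P(K, B) = 11**2 = 121)
T(C) = -72*C**2
P(R(-16, 13), G) - T(608) = 121 - (-72)*608**2 = 121 - (-72)*369664 = 121 - 1*(-26615808) = 121 + 26615808 = 26615929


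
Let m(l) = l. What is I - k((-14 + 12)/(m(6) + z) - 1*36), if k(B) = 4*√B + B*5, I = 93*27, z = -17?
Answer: 29591/11 - 4*I*√4334/11 ≈ 2690.1 - 23.939*I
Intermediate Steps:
I = 2511
k(B) = 4*√B + 5*B
I - k((-14 + 12)/(m(6) + z) - 1*36) = 2511 - (4*√((-14 + 12)/(6 - 17) - 1*36) + 5*((-14 + 12)/(6 - 17) - 1*36)) = 2511 - (4*√(-2/(-11) - 36) + 5*(-2/(-11) - 36)) = 2511 - (4*√(-2*(-1/11) - 36) + 5*(-2*(-1/11) - 36)) = 2511 - (4*√(2/11 - 36) + 5*(2/11 - 36)) = 2511 - (4*√(-394/11) + 5*(-394/11)) = 2511 - (4*(I*√4334/11) - 1970/11) = 2511 - (4*I*√4334/11 - 1970/11) = 2511 - (-1970/11 + 4*I*√4334/11) = 2511 + (1970/11 - 4*I*√4334/11) = 29591/11 - 4*I*√4334/11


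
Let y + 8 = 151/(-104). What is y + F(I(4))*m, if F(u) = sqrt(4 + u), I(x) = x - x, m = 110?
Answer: 21897/104 ≈ 210.55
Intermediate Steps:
I(x) = 0
y = -983/104 (y = -8 + 151/(-104) = -8 + 151*(-1/104) = -8 - 151/104 = -983/104 ≈ -9.4519)
y + F(I(4))*m = -983/104 + sqrt(4 + 0)*110 = -983/104 + sqrt(4)*110 = -983/104 + 2*110 = -983/104 + 220 = 21897/104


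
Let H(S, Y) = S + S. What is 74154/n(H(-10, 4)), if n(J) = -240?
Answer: -12359/40 ≈ -308.98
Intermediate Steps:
H(S, Y) = 2*S
74154/n(H(-10, 4)) = 74154/(-240) = 74154*(-1/240) = -12359/40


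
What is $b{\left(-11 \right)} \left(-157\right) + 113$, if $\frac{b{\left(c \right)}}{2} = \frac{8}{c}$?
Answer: $\frac{3755}{11} \approx 341.36$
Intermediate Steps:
$b{\left(c \right)} = \frac{16}{c}$ ($b{\left(c \right)} = 2 \frac{8}{c} = \frac{16}{c}$)
$b{\left(-11 \right)} \left(-157\right) + 113 = \frac{16}{-11} \left(-157\right) + 113 = 16 \left(- \frac{1}{11}\right) \left(-157\right) + 113 = \left(- \frac{16}{11}\right) \left(-157\right) + 113 = \frac{2512}{11} + 113 = \frac{3755}{11}$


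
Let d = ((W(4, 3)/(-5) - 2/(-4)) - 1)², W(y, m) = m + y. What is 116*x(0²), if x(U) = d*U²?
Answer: 0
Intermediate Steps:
d = 361/100 (d = (((3 + 4)/(-5) - 2/(-4)) - 1)² = ((7*(-⅕) - 2*(-¼)) - 1)² = ((-7/5 + ½) - 1)² = (-9/10 - 1)² = (-19/10)² = 361/100 ≈ 3.6100)
x(U) = 361*U²/100
116*x(0²) = 116*(361*(0²)²/100) = 116*((361/100)*0²) = 116*((361/100)*0) = 116*0 = 0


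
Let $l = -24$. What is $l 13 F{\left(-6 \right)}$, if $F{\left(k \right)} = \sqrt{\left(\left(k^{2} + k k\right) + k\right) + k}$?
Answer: $- 624 \sqrt{15} \approx -2416.7$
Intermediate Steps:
$F{\left(k \right)} = \sqrt{2 k + 2 k^{2}}$ ($F{\left(k \right)} = \sqrt{\left(\left(k^{2} + k^{2}\right) + k\right) + k} = \sqrt{\left(2 k^{2} + k\right) + k} = \sqrt{\left(k + 2 k^{2}\right) + k} = \sqrt{2 k + 2 k^{2}}$)
$l 13 F{\left(-6 \right)} = \left(-24\right) 13 \sqrt{2} \sqrt{- 6 \left(1 - 6\right)} = - 312 \sqrt{2} \sqrt{\left(-6\right) \left(-5\right)} = - 312 \sqrt{2} \sqrt{30} = - 312 \cdot 2 \sqrt{15} = - 624 \sqrt{15}$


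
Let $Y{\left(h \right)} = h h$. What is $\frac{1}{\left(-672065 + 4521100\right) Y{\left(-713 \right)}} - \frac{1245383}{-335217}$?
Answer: $\frac{2436878369642819662}{655929185187564555} \approx 3.7152$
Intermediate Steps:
$Y{\left(h \right)} = h^{2}$
$\frac{1}{\left(-672065 + 4521100\right) Y{\left(-713 \right)}} - \frac{1245383}{-335217} = \frac{1}{\left(-672065 + 4521100\right) \left(-713\right)^{2}} - \frac{1245383}{-335217} = \frac{1}{3849035 \cdot 508369} - - \frac{1245383}{335217} = \frac{1}{3849035} \cdot \frac{1}{508369} + \frac{1245383}{335217} = \frac{1}{1956730073915} + \frac{1245383}{335217} = \frac{2436878369642819662}{655929185187564555}$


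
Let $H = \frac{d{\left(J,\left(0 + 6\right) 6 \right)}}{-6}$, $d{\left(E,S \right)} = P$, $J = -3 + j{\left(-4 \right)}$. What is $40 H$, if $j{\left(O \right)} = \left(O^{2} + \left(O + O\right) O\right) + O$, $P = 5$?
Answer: $- \frac{100}{3} \approx -33.333$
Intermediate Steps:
$j{\left(O \right)} = O + 3 O^{2}$ ($j{\left(O \right)} = \left(O^{2} + 2 O O\right) + O = \left(O^{2} + 2 O^{2}\right) + O = 3 O^{2} + O = O + 3 O^{2}$)
$J = 41$ ($J = -3 - 4 \left(1 + 3 \left(-4\right)\right) = -3 - 4 \left(1 - 12\right) = -3 - -44 = -3 + 44 = 41$)
$d{\left(E,S \right)} = 5$
$H = - \frac{5}{6}$ ($H = \frac{5}{-6} = 5 \left(- \frac{1}{6}\right) = - \frac{5}{6} \approx -0.83333$)
$40 H = 40 \left(- \frac{5}{6}\right) = - \frac{100}{3}$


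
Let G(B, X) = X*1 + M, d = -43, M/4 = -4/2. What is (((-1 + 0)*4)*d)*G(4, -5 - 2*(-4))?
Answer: -860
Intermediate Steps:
M = -8 (M = 4*(-4/2) = 4*(-4*½) = 4*(-2) = -8)
G(B, X) = -8 + X (G(B, X) = X*1 - 8 = X - 8 = -8 + X)
(((-1 + 0)*4)*d)*G(4, -5 - 2*(-4)) = (((-1 + 0)*4)*(-43))*(-8 + (-5 - 2*(-4))) = (-1*4*(-43))*(-8 + (-5 + 8)) = (-4*(-43))*(-8 + 3) = 172*(-5) = -860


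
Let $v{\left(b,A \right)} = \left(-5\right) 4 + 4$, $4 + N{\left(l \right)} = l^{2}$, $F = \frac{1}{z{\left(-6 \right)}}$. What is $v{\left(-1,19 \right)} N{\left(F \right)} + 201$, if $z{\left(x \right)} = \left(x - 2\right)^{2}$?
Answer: $\frac{67839}{256} \approx 265.0$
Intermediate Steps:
$z{\left(x \right)} = \left(-2 + x\right)^{2}$
$F = \frac{1}{64}$ ($F = \frac{1}{\left(-2 - 6\right)^{2}} = \frac{1}{\left(-8\right)^{2}} = \frac{1}{64} \approx 0.015625$)
$N{\left(l \right)} = -4 + l^{2}$
$v{\left(b,A \right)} = -16$ ($v{\left(b,A \right)} = -20 + 4 = -16$)
$v{\left(-1,19 \right)} N{\left(F \right)} + 201 = - 16 \left(-4 + \left(\frac{1}{64}\right)^{2}\right) + 201 = - 16 \left(-4 + \frac{1}{4096}\right) + 201 = \left(-16\right) \left(- \frac{16383}{4096}\right) + 201 = \frac{16383}{256} + 201 = \frac{67839}{256}$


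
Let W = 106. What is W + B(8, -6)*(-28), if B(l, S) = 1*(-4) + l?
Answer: -6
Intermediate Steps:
B(l, S) = -4 + l
W + B(8, -6)*(-28) = 106 + (-4 + 8)*(-28) = 106 + 4*(-28) = 106 - 112 = -6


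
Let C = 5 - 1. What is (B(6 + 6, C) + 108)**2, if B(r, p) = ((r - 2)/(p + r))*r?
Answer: 53361/4 ≈ 13340.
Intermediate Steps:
C = 4
B(r, p) = r*(-2 + r)/(p + r) (B(r, p) = ((-2 + r)/(p + r))*r = r*(-2 + r)/(p + r))
(B(6 + 6, C) + 108)**2 = ((6 + 6)*(-2 + (6 + 6))/(4 + (6 + 6)) + 108)**2 = (12*(-2 + 12)/(4 + 12) + 108)**2 = (12*10/16 + 108)**2 = (12*(1/16)*10 + 108)**2 = (15/2 + 108)**2 = (231/2)**2 = 53361/4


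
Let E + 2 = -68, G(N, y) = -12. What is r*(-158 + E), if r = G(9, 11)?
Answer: 2736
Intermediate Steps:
r = -12
E = -70 (E = -2 - 68 = -70)
r*(-158 + E) = -12*(-158 - 70) = -12*(-228) = 2736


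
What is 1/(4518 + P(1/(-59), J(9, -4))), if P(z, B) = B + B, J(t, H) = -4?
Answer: 1/4510 ≈ 0.00022173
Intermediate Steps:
P(z, B) = 2*B
1/(4518 + P(1/(-59), J(9, -4))) = 1/(4518 + 2*(-4)) = 1/(4518 - 8) = 1/4510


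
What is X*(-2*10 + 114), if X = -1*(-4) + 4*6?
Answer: 2632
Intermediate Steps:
X = 28 (X = 4 + 24 = 28)
X*(-2*10 + 114) = 28*(-2*10 + 114) = 28*(-20 + 114) = 28*94 = 2632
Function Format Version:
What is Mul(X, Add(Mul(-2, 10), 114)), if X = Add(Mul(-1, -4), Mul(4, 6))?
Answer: 2632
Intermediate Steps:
X = 28 (X = Add(4, 24) = 28)
Mul(X, Add(Mul(-2, 10), 114)) = Mul(28, Add(Mul(-2, 10), 114)) = Mul(28, Add(-20, 114)) = Mul(28, 94) = 2632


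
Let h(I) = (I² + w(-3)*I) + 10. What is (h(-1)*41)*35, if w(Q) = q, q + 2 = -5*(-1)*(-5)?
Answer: 54530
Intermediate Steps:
q = -27 (q = -2 - 5*(-1)*(-5) = -2 + 5*(-5) = -2 - 25 = -27)
w(Q) = -27
h(I) = 10 + I² - 27*I (h(I) = (I² - 27*I) + 10 = 10 + I² - 27*I)
(h(-1)*41)*35 = ((10 + (-1)² - 27*(-1))*41)*35 = ((10 + 1 + 27)*41)*35 = (38*41)*35 = 1558*35 = 54530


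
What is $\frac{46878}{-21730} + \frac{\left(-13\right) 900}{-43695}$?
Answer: $- \frac{19934369}{10549915} \approx -1.8895$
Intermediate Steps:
$\frac{46878}{-21730} + \frac{\left(-13\right) 900}{-43695} = 46878 \left(- \frac{1}{21730}\right) - - \frac{260}{971} = - \frac{23439}{10865} + \frac{260}{971} = - \frac{19934369}{10549915}$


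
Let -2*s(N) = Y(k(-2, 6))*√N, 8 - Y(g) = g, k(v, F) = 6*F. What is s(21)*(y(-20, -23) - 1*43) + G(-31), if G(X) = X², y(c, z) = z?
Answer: 961 - 924*√21 ≈ -3273.3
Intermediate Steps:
Y(g) = 8 - g
s(N) = 14*√N (s(N) = -(8 - 6*6)*√N/2 = -(8 - 1*36)*√N/2 = -(8 - 36)*√N/2 = -(-14)*√N = 14*√N)
s(21)*(y(-20, -23) - 1*43) + G(-31) = (14*√21)*(-23 - 1*43) + (-31)² = (14*√21)*(-23 - 43) + 961 = (14*√21)*(-66) + 961 = -924*√21 + 961 = 961 - 924*√21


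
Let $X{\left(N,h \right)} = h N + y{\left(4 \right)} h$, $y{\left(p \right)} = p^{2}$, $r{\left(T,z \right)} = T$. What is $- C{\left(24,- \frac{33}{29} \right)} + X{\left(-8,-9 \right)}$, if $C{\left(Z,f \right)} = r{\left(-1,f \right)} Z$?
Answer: $-48$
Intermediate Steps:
$X{\left(N,h \right)} = 16 h + N h$ ($X{\left(N,h \right)} = h N + 4^{2} h = N h + 16 h = 16 h + N h$)
$C{\left(Z,f \right)} = - Z$
$- C{\left(24,- \frac{33}{29} \right)} + X{\left(-8,-9 \right)} = - \left(-1\right) 24 - 9 \left(16 - 8\right) = \left(-1\right) \left(-24\right) - 72 = 24 - 72 = -48$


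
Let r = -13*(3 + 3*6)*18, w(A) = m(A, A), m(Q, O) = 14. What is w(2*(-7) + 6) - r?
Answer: 4928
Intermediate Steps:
w(A) = 14
r = -4914 (r = -13*(3 + 18)*18 = -13*21*18 = -273*18 = -4914)
w(2*(-7) + 6) - r = 14 - 1*(-4914) = 14 + 4914 = 4928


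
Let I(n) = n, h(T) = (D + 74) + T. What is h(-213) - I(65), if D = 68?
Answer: -136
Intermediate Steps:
h(T) = 142 + T (h(T) = (68 + 74) + T = 142 + T)
h(-213) - I(65) = (142 - 213) - 1*65 = -71 - 65 = -136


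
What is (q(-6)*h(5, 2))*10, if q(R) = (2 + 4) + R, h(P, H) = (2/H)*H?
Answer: 0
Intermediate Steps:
h(P, H) = 2
q(R) = 6 + R
(q(-6)*h(5, 2))*10 = ((6 - 6)*2)*10 = (0*2)*10 = 0*10 = 0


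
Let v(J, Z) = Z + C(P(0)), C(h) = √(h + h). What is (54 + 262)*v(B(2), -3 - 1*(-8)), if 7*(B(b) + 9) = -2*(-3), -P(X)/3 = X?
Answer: 1580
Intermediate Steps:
P(X) = -3*X
C(h) = √2*√h (C(h) = √(2*h) = √2*√h)
B(b) = -57/7 (B(b) = -9 + (-2*(-3))/7 = -9 + (⅐)*6 = -9 + 6/7 = -57/7)
v(J, Z) = Z (v(J, Z) = Z + √2*√(-3*0) = Z + √2*√0 = Z + √2*0 = Z + 0 = Z)
(54 + 262)*v(B(2), -3 - 1*(-8)) = (54 + 262)*(-3 - 1*(-8)) = 316*(-3 + 8) = 316*5 = 1580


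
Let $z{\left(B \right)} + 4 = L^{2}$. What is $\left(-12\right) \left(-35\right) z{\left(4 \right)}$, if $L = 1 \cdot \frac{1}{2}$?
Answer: $-1575$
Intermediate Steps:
$L = \frac{1}{2}$ ($L = 1 \cdot \frac{1}{2} = \frac{1}{2} \approx 0.5$)
$z{\left(B \right)} = - \frac{15}{4}$ ($z{\left(B \right)} = -4 + \left(\frac{1}{2}\right)^{2} = -4 + \frac{1}{4} = - \frac{15}{4}$)
$\left(-12\right) \left(-35\right) z{\left(4 \right)} = \left(-12\right) \left(-35\right) \left(- \frac{15}{4}\right) = 420 \left(- \frac{15}{4}\right) = -1575$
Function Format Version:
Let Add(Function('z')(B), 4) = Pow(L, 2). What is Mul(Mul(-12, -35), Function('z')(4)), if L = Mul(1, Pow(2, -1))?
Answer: -1575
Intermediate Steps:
L = Rational(1, 2) (L = Mul(1, Rational(1, 2)) = Rational(1, 2) ≈ 0.50000)
Function('z')(B) = Rational(-15, 4) (Function('z')(B) = Add(-4, Pow(Rational(1, 2), 2)) = Add(-4, Rational(1, 4)) = Rational(-15, 4))
Mul(Mul(-12, -35), Function('z')(4)) = Mul(Mul(-12, -35), Rational(-15, 4)) = Mul(420, Rational(-15, 4)) = -1575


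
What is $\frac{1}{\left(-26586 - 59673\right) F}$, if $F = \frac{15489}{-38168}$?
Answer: $\frac{38168}{1336065651} \approx 2.8567 \cdot 10^{-5}$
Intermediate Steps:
$F = - \frac{15489}{38168}$ ($F = 15489 \left(- \frac{1}{38168}\right) = - \frac{15489}{38168} \approx -0.40581$)
$\frac{1}{\left(-26586 - 59673\right) F} = \frac{1}{\left(-26586 - 59673\right) \left(- \frac{15489}{38168}\right)} = \frac{1}{-86259} \left(- \frac{38168}{15489}\right) = \left(- \frac{1}{86259}\right) \left(- \frac{38168}{15489}\right) = \frac{38168}{1336065651}$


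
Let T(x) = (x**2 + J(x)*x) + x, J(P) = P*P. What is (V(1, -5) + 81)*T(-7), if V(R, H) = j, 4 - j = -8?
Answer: -27993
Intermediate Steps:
j = 12 (j = 4 - 1*(-8) = 4 + 8 = 12)
J(P) = P**2
V(R, H) = 12
T(x) = x + x**2 + x**3 (T(x) = (x**2 + x**2*x) + x = (x**2 + x**3) + x = x + x**2 + x**3)
(V(1, -5) + 81)*T(-7) = (12 + 81)*(-7*(1 - 7 + (-7)**2)) = 93*(-7*(1 - 7 + 49)) = 93*(-7*43) = 93*(-301) = -27993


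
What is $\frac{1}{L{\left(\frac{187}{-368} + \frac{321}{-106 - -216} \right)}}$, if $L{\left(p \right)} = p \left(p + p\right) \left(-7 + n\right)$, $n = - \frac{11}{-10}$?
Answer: $- \frac{2048288000}{140384059619} \approx -0.014591$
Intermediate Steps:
$n = \frac{11}{10}$ ($n = \left(-11\right) \left(- \frac{1}{10}\right) = \frac{11}{10} \approx 1.1$)
$L{\left(p \right)} = - \frac{59 p^{2}}{5}$ ($L{\left(p \right)} = p \left(p + p\right) \left(-7 + \frac{11}{10}\right) = p 2 p \left(- \frac{59}{10}\right) = 2 p^{2} \left(- \frac{59}{10}\right) = - \frac{59 p^{2}}{5}$)
$\frac{1}{L{\left(\frac{187}{-368} + \frac{321}{-106 - -216} \right)}} = \frac{1}{\left(- \frac{59}{5}\right) \left(\frac{187}{-368} + \frac{321}{-106 - -216}\right)^{2}} = \frac{1}{\left(- \frac{59}{5}\right) \left(187 \left(- \frac{1}{368}\right) + \frac{321}{-106 + 216}\right)^{2}} = \frac{1}{\left(- \frac{59}{5}\right) \left(- \frac{187}{368} + \frac{321}{110}\right)^{2}} = \frac{1}{\left(- \frac{59}{5}\right) \left(\frac{48779}{20240}\right)^{2}} = \frac{1}{\left(- \frac{59}{5}\right) \frac{2379390841}{409657600}} = \frac{1}{- \frac{140384059619}{2048288000}} = - \frac{2048288000}{140384059619}$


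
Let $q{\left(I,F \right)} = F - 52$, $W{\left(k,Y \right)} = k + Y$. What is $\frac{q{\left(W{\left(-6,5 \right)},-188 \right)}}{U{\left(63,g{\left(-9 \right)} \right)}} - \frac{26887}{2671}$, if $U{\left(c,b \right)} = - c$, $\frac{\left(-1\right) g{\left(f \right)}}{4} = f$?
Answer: $- \frac{350947}{56091} \approx -6.2567$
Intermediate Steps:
$W{\left(k,Y \right)} = Y + k$
$g{\left(f \right)} = - 4 f$
$q{\left(I,F \right)} = -52 + F$
$\frac{q{\left(W{\left(-6,5 \right)},-188 \right)}}{U{\left(63,g{\left(-9 \right)} \right)}} - \frac{26887}{2671} = \frac{-52 - 188}{\left(-1\right) 63} - \frac{26887}{2671} = - \frac{240}{-63} - \frac{26887}{2671} = \left(-240\right) \left(- \frac{1}{63}\right) - \frac{26887}{2671} = \frac{80}{21} - \frac{26887}{2671} = - \frac{350947}{56091}$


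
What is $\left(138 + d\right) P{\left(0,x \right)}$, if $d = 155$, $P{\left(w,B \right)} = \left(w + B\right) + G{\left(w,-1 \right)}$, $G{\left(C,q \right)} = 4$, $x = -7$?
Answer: $-879$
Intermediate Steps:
$P{\left(w,B \right)} = 4 + B + w$ ($P{\left(w,B \right)} = \left(w + B\right) + 4 = \left(B + w\right) + 4 = 4 + B + w$)
$\left(138 + d\right) P{\left(0,x \right)} = \left(138 + 155\right) \left(4 - 7 + 0\right) = 293 \left(-3\right) = -879$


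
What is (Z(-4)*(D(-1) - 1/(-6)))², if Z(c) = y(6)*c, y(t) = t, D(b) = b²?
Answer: 784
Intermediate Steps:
Z(c) = 6*c
(Z(-4)*(D(-1) - 1/(-6)))² = ((6*(-4))*((-1)² - 1/(-6)))² = (-24*(1 - 1*(-⅙)))² = (-24*(1 + ⅙))² = (-24*7/6)² = (-28)² = 784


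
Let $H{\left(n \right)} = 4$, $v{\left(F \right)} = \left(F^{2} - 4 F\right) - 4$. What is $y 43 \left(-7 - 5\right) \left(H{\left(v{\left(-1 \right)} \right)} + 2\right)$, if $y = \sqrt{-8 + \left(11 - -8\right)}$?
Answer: $- 3096 \sqrt{11} \approx -10268.0$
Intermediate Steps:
$v{\left(F \right)} = -4 + F^{2} - 4 F$
$y = \sqrt{11}$ ($y = \sqrt{-8 + \left(11 + 8\right)} = \sqrt{-8 + 19} = \sqrt{11} \approx 3.3166$)
$y 43 \left(-7 - 5\right) \left(H{\left(v{\left(-1 \right)} \right)} + 2\right) = \sqrt{11} \cdot 43 \left(-7 - 5\right) \left(4 + 2\right) = 43 \sqrt{11} \left(\left(-12\right) 6\right) = 43 \sqrt{11} \left(-72\right) = - 3096 \sqrt{11}$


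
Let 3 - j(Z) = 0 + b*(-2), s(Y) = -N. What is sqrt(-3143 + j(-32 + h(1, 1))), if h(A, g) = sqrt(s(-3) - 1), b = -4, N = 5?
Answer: 2*I*sqrt(787) ≈ 56.107*I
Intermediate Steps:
s(Y) = -5 (s(Y) = -1*5 = -5)
h(A, g) = I*sqrt(6) (h(A, g) = sqrt(-5 - 1) = sqrt(-6) = I*sqrt(6))
j(Z) = -5 (j(Z) = 3 - (0 - 4*(-2)) = 3 - (0 + 8) = 3 - 1*8 = 3 - 8 = -5)
sqrt(-3143 + j(-32 + h(1, 1))) = sqrt(-3143 - 5) = sqrt(-3148) = 2*I*sqrt(787)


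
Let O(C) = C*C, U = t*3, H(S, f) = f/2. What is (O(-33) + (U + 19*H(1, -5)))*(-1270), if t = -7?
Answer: -1296035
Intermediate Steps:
H(S, f) = f/2 (H(S, f) = f*(½) = f/2)
U = -21 (U = -7*3 = -21)
O(C) = C²
(O(-33) + (U + 19*H(1, -5)))*(-1270) = ((-33)² + (-21 + 19*((½)*(-5))))*(-1270) = (1089 + (-21 + 19*(-5/2)))*(-1270) = (1089 + (-21 - 95/2))*(-1270) = (1089 - 137/2)*(-1270) = (2041/2)*(-1270) = -1296035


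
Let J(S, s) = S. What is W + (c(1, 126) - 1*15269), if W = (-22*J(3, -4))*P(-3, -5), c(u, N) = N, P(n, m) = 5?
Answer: -15473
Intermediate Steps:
W = -330 (W = -22*3*5 = -66*5 = -330)
W + (c(1, 126) - 1*15269) = -330 + (126 - 1*15269) = -330 + (126 - 15269) = -330 - 15143 = -15473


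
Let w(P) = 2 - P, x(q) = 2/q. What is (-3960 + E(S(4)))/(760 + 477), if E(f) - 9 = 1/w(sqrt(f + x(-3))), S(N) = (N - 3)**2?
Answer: -43455/13607 + sqrt(3)/13607 ≈ -3.1935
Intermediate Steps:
S(N) = (-3 + N)**2
E(f) = 9 + 1/(2 - sqrt(-2/3 + f)) (E(f) = 9 + 1/(2 - sqrt(f + 2/(-3))) = 9 + 1/(2 - sqrt(f + 2*(-1/3))) = 9 + 1/(2 - sqrt(f - 2/3)) = 9 + 1/(2 - sqrt(-2/3 + f)))
(-3960 + E(S(4)))/(760 + 477) = (-3960 + (9 - 1/(-2 + sqrt(-2/3 + (-3 + 4)**2))))/(760 + 477) = (-3960 + (9 - 1/(-2 + sqrt(-2/3 + 1**2))))/1237 = (-3960 + (9 - 1/(-2 + sqrt(-2/3 + 1))))*(1/1237) = (-3960 + (9 - 1/(-2 + sqrt(1/3))))*(1/1237) = (-3960 + (9 - 1/(-2 + sqrt(3)/3)))*(1/1237) = (-3951 - 1/(-2 + sqrt(3)/3))*(1/1237) = -3951/1237 - 1/(1237*(-2 + sqrt(3)/3))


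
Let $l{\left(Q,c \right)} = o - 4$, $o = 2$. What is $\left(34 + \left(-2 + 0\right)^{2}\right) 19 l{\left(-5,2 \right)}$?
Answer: $-1444$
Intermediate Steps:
$l{\left(Q,c \right)} = -2$ ($l{\left(Q,c \right)} = 2 - 4 = -2$)
$\left(34 + \left(-2 + 0\right)^{2}\right) 19 l{\left(-5,2 \right)} = \left(34 + \left(-2 + 0\right)^{2}\right) 19 \left(-2\right) = \left(34 + \left(-2\right)^{2}\right) \left(-38\right) = \left(34 + 4\right) \left(-38\right) = 38 \left(-38\right) = -1444$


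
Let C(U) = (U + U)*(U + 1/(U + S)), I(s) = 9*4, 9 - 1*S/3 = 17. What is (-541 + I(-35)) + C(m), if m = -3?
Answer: -4381/9 ≈ -486.78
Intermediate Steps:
S = -24 (S = 27 - 3*17 = 27 - 51 = -24)
I(s) = 36
C(U) = 2*U*(U + 1/(-24 + U)) (C(U) = (U + U)*(U + 1/(U - 24)) = (2*U)*(U + 1/(-24 + U)) = 2*U*(U + 1/(-24 + U)))
(-541 + I(-35)) + C(m) = (-541 + 36) + 2*(-3)*(1 + (-3)² - 24*(-3))/(-24 - 3) = -505 + 2*(-3)*(1 + 9 + 72)/(-27) = -505 + 2*(-3)*(-1/27)*82 = -505 + 164/9 = -4381/9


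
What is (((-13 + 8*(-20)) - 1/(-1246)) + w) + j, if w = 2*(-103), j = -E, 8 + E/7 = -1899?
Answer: 16160621/1246 ≈ 12970.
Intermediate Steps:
E = -13349 (E = -56 + 7*(-1899) = -56 - 13293 = -13349)
j = 13349 (j = -1*(-13349) = 13349)
w = -206
(((-13 + 8*(-20)) - 1/(-1246)) + w) + j = (((-13 + 8*(-20)) - 1/(-1246)) - 206) + 13349 = (((-13 - 160) - 1*(-1/1246)) - 206) + 13349 = ((-173 + 1/1246) - 206) + 13349 = (-215557/1246 - 206) + 13349 = -472233/1246 + 13349 = 16160621/1246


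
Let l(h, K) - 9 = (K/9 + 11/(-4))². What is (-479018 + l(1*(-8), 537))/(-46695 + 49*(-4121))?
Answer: 68510807/35801856 ≈ 1.9136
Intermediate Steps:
l(h, K) = 9 + (-11/4 + K/9)² (l(h, K) = 9 + (K/9 + 11/(-4))² = 9 + (K*(⅑) + 11*(-¼))² = 9 + (K/9 - 11/4)² = 9 + (-11/4 + K/9)²)
(-479018 + l(1*(-8), 537))/(-46695 + 49*(-4121)) = (-479018 + (9 + (-99 + 4*537)²/1296))/(-46695 + 49*(-4121)) = (-479018 + (9 + (-99 + 2148)²/1296))/(-46695 - 201929) = (-479018 + (9 + (1/1296)*2049²))/(-248624) = (-479018 + (9 + (1/1296)*4198401))*(-1/248624) = (-479018 + (9 + 466489/144))*(-1/248624) = (-479018 + 467785/144)*(-1/248624) = -68510807/144*(-1/248624) = 68510807/35801856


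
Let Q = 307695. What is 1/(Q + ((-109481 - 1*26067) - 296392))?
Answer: -1/124245 ≈ -8.0486e-6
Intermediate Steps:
1/(Q + ((-109481 - 1*26067) - 296392)) = 1/(307695 + ((-109481 - 1*26067) - 296392)) = 1/(307695 + ((-109481 - 26067) - 296392)) = 1/(307695 + (-135548 - 296392)) = 1/(307695 - 431940) = 1/(-124245) = -1/124245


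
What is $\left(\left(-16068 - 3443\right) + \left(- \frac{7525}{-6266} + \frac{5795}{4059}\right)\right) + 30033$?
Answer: $\frac{267680183713}{25433694} \approx 10525.0$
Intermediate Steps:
$\left(\left(-16068 - 3443\right) + \left(- \frac{7525}{-6266} + \frac{5795}{4059}\right)\right) + 30033 = \left(-19511 + \left(\left(-7525\right) \left(- \frac{1}{6266}\right) + 5795 \cdot \frac{1}{4059}\right)\right) + 30033 = \left(-19511 + \left(\frac{7525}{6266} + \frac{5795}{4059}\right)\right) + 30033 = \left(-19511 + \frac{66855445}{25433694}\right) + 30033 = - \frac{496169948189}{25433694} + 30033 = \frac{267680183713}{25433694}$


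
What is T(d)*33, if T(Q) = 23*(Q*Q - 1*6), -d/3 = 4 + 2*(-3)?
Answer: 22770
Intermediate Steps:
d = 6 (d = -3*(4 + 2*(-3)) = -3*(4 - 6) = -3*(-2) = 6)
T(Q) = -138 + 23*Q² (T(Q) = 23*(Q² - 6) = 23*(-6 + Q²) = -138 + 23*Q²)
T(d)*33 = (-138 + 23*6²)*33 = (-138 + 23*36)*33 = (-138 + 828)*33 = 690*33 = 22770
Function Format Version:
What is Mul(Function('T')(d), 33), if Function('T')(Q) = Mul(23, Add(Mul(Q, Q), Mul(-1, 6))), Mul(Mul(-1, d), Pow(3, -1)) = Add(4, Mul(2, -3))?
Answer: 22770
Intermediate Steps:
d = 6 (d = Mul(-3, Add(4, Mul(2, -3))) = Mul(-3, Add(4, -6)) = Mul(-3, -2) = 6)
Function('T')(Q) = Add(-138, Mul(23, Pow(Q, 2))) (Function('T')(Q) = Mul(23, Add(Pow(Q, 2), -6)) = Mul(23, Add(-6, Pow(Q, 2))) = Add(-138, Mul(23, Pow(Q, 2))))
Mul(Function('T')(d), 33) = Mul(Add(-138, Mul(23, Pow(6, 2))), 33) = Mul(Add(-138, Mul(23, 36)), 33) = Mul(Add(-138, 828), 33) = Mul(690, 33) = 22770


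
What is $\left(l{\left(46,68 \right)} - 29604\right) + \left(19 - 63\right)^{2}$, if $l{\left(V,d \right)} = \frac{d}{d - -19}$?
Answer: $- \frac{2407048}{87} \approx -27667.0$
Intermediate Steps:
$l{\left(V,d \right)} = \frac{d}{19 + d}$ ($l{\left(V,d \right)} = \frac{d}{d + 19} = \frac{d}{19 + d}$)
$\left(l{\left(46,68 \right)} - 29604\right) + \left(19 - 63\right)^{2} = \left(\frac{68}{19 + 68} - 29604\right) + \left(19 - 63\right)^{2} = \left(\frac{68}{87} - 29604\right) + \left(-44\right)^{2} = \left(68 \cdot \frac{1}{87} - 29604\right) + 1936 = \left(\frac{68}{87} - 29604\right) + 1936 = - \frac{2575480}{87} + 1936 = - \frac{2407048}{87}$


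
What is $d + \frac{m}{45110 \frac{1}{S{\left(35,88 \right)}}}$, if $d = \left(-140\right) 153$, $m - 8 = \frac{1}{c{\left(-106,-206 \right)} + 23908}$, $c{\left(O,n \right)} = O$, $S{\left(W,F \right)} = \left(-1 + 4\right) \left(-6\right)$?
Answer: $- \frac{3833138916651}{178951370} \approx -21420.0$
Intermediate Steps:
$S{\left(W,F \right)} = -18$ ($S{\left(W,F \right)} = 3 \left(-6\right) = -18$)
$m = \frac{190417}{23802}$ ($m = 8 + \frac{1}{-106 + 23908} = 8 + \frac{1}{23802} = \frac{190417}{23802} \approx 8.0$)
$d = -21420$
$d + \frac{m}{45110 \frac{1}{S{\left(35,88 \right)}}} = -21420 + \frac{190417}{23802 \frac{45110}{-18}} = -21420 + \frac{190417}{23802 \cdot 45110 \left(- \frac{1}{18}\right)} = -21420 + \frac{190417}{23802 \left(- \frac{22555}{9}\right)} = -21420 + \frac{190417}{23802} \left(- \frac{9}{22555}\right) = -21420 - \frac{571251}{178951370} = - \frac{3833138916651}{178951370}$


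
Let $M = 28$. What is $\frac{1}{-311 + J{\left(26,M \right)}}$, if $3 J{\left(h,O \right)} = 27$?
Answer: $- \frac{1}{302} \approx -0.0033113$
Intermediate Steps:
$J{\left(h,O \right)} = 9$ ($J{\left(h,O \right)} = \frac{1}{3} \cdot 27 = 9$)
$\frac{1}{-311 + J{\left(26,M \right)}} = \frac{1}{-311 + 9} = \frac{1}{-302} = - \frac{1}{302}$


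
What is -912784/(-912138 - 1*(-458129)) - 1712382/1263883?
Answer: 376215340834/573814256947 ≈ 0.65564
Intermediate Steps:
-912784/(-912138 - 1*(-458129)) - 1712382/1263883 = -912784/(-912138 + 458129) - 1712382*1/1263883 = -912784/(-454009) - 1712382/1263883 = -912784*(-1/454009) - 1712382/1263883 = 912784/454009 - 1712382/1263883 = 376215340834/573814256947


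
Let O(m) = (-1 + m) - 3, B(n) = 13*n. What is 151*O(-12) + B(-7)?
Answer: -2507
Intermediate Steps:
O(m) = -4 + m
151*O(-12) + B(-7) = 151*(-4 - 12) + 13*(-7) = 151*(-16) - 91 = -2416 - 91 = -2507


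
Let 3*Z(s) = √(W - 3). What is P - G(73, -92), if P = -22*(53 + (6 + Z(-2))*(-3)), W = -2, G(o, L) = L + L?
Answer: -586 + 22*I*√5 ≈ -586.0 + 49.193*I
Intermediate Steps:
G(o, L) = 2*L
Z(s) = I*√5/3 (Z(s) = √(-2 - 3)/3 = √(-5)/3 = (I*√5)/3 = I*√5/3)
P = -770 + 22*I*√5 (P = -22*(53 + (6 + I*√5/3)*(-3)) = -22*(53 + (-18 - I*√5)) = -22*(35 - I*√5) = -770 + 22*I*√5 ≈ -770.0 + 49.193*I)
P - G(73, -92) = (-770 + 22*I*√5) - 2*(-92) = (-770 + 22*I*√5) - 1*(-184) = (-770 + 22*I*√5) + 184 = -586 + 22*I*√5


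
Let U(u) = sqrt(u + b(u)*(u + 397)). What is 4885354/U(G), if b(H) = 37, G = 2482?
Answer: 4885354*sqrt(645)/8385 ≈ 14797.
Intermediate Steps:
U(u) = sqrt(14689 + 38*u) (U(u) = sqrt(u + 37*(u + 397)) = sqrt(u + 37*(397 + u)) = sqrt(u + (14689 + 37*u)) = sqrt(14689 + 38*u))
4885354/U(G) = 4885354/(sqrt(14689 + 38*2482)) = 4885354/(sqrt(14689 + 94316)) = 4885354/(sqrt(109005)) = 4885354/((13*sqrt(645))) = 4885354*(sqrt(645)/8385) = 4885354*sqrt(645)/8385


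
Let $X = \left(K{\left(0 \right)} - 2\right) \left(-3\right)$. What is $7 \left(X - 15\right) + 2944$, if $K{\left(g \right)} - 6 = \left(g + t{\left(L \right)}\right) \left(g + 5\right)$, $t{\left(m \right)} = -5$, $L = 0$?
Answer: $3280$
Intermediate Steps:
$K{\left(g \right)} = 6 + \left(-5 + g\right) \left(5 + g\right)$ ($K{\left(g \right)} = 6 + \left(g - 5\right) \left(g + 5\right) = 6 + \left(-5 + g\right) \left(5 + g\right)$)
$X = 63$ ($X = \left(\left(-19 + 0^{2}\right) - 2\right) \left(-3\right) = \left(\left(-19 + 0\right) - 2\right) \left(-3\right) = \left(-19 - 2\right) \left(-3\right) = \left(-21\right) \left(-3\right) = 63$)
$7 \left(X - 15\right) + 2944 = 7 \left(63 - 15\right) + 2944 = 7 \cdot 48 + 2944 = 336 + 2944 = 3280$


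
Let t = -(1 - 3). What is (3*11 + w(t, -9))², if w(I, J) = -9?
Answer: 576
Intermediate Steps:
t = 2 (t = -1*(-2) = 2)
(3*11 + w(t, -9))² = (3*11 - 9)² = (33 - 9)² = 24² = 576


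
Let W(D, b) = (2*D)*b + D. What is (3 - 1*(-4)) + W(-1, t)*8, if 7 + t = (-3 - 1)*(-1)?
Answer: 47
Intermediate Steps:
t = -3 (t = -7 + (-3 - 1)*(-1) = -7 - 4*(-1) = -7 + 4 = -3)
W(D, b) = D + 2*D*b (W(D, b) = 2*D*b + D = D + 2*D*b)
(3 - 1*(-4)) + W(-1, t)*8 = (3 - 1*(-4)) - (1 + 2*(-3))*8 = (3 + 4) - (1 - 6)*8 = 7 - 1*(-5)*8 = 7 + 5*8 = 7 + 40 = 47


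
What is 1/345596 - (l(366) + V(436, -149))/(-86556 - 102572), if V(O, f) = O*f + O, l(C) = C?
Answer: -1385871339/4085117518 ≈ -0.33925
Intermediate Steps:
V(O, f) = O + O*f
1/345596 - (l(366) + V(436, -149))/(-86556 - 102572) = 1/345596 - (366 + 436*(1 - 149))/(-86556 - 102572) = 1/345596 - (366 + 436*(-148))/(-189128) = 1/345596 - (366 - 64528)*(-1)/189128 = 1/345596 - (-64162)*(-1)/189128 = 1/345596 - 1*32081/94564 = 1/345596 - 32081/94564 = -1385871339/4085117518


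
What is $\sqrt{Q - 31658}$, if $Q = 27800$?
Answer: $i \sqrt{3858} \approx 62.113 i$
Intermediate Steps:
$\sqrt{Q - 31658} = \sqrt{27800 - 31658} = \sqrt{-3858} = i \sqrt{3858}$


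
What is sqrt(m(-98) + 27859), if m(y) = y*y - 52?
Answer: sqrt(37411) ≈ 193.42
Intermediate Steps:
m(y) = -52 + y**2 (m(y) = y**2 - 52 = -52 + y**2)
sqrt(m(-98) + 27859) = sqrt((-52 + (-98)**2) + 27859) = sqrt((-52 + 9604) + 27859) = sqrt(9552 + 27859) = sqrt(37411)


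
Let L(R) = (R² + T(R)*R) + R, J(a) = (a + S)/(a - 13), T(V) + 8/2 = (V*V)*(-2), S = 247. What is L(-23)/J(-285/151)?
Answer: -14011784/9253 ≈ -1514.3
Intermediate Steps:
T(V) = -4 - 2*V² (T(V) = -4 + (V*V)*(-2) = -4 + V²*(-2) = -4 - 2*V²)
J(a) = (247 + a)/(-13 + a) (J(a) = (a + 247)/(a - 13) = (247 + a)/(-13 + a))
L(R) = R + R² + R*(-4 - 2*R²) (L(R) = (R² + (-4 - 2*R²)*R) + R = (R² + R*(-4 - 2*R²)) + R = R + R² + R*(-4 - 2*R²))
L(-23)/J(-285/151) = (-23*(-3 - 23 - 2*(-23)²))/(((247 - 285/151)/(-13 - 285/151))) = (-23*(-3 - 23 - 2*529))/(((247 - 285*1/151)/(-13 - 285*1/151))) = (-23*(-3 - 23 - 1058))/(((247 - 285/151)/(-13 - 285/151))) = (-23*(-1084))/(((37012/151)/(-2248/151))) = 24932/((-151/2248*37012/151)) = 24932/(-9253/562) = 24932*(-562/9253) = -14011784/9253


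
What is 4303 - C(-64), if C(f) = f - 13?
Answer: 4380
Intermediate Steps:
C(f) = -13 + f
4303 - C(-64) = 4303 - (-13 - 64) = 4303 - 1*(-77) = 4303 + 77 = 4380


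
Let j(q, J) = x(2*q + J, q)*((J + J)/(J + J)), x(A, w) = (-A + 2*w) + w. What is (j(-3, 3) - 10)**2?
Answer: 256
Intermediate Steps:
x(A, w) = -A + 3*w
j(q, J) = q - J (j(q, J) = (-(2*q + J) + 3*q)*((J + J)/(J + J)) = (-(J + 2*q) + 3*q)*((2*J)/((2*J))) = ((-J - 2*q) + 3*q)*((2*J)*(1/(2*J))) = (q - J)*1 = q - J)
(j(-3, 3) - 10)**2 = ((-3 - 1*3) - 10)**2 = ((-3 - 3) - 10)**2 = (-6 - 10)**2 = (-16)**2 = 256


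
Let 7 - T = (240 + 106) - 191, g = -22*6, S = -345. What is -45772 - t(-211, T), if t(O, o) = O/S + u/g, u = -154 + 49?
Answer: -694840319/15180 ≈ -45773.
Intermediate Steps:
g = -132
T = -148 (T = 7 - ((240 + 106) - 191) = 7 - (346 - 191) = 7 - 1*155 = 7 - 155 = -148)
u = -105
t(O, o) = 35/44 - O/345 (t(O, o) = O/(-345) - 105/(-132) = O*(-1/345) - 105*(-1/132) = -O/345 + 35/44 = 35/44 - O/345)
-45772 - t(-211, T) = -45772 - (35/44 - 1/345*(-211)) = -45772 - (35/44 + 211/345) = -45772 - 1*21359/15180 = -45772 - 21359/15180 = -694840319/15180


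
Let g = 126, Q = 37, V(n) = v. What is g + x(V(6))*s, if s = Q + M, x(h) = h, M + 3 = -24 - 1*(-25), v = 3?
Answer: 231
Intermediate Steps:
V(n) = 3
M = -2 (M = -3 + (-24 - 1*(-25)) = -3 + (-24 + 25) = -3 + 1 = -2)
s = 35 (s = 37 - 2 = 35)
g + x(V(6))*s = 126 + 3*35 = 126 + 105 = 231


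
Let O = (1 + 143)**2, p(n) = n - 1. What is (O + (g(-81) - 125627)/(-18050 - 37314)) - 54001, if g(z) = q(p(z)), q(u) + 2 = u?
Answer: -1841557749/55364 ≈ -33263.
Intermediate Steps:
p(n) = -1 + n
q(u) = -2 + u
g(z) = -3 + z (g(z) = -2 + (-1 + z) = -3 + z)
O = 20736 (O = 144**2 = 20736)
(O + (g(-81) - 125627)/(-18050 - 37314)) - 54001 = (20736 + ((-3 - 81) - 125627)/(-18050 - 37314)) - 54001 = (20736 + (-84 - 125627)/(-55364)) - 54001 = (20736 - 125711*(-1/55364)) - 54001 = (20736 + 125711/55364) - 54001 = 1148153615/55364 - 54001 = -1841557749/55364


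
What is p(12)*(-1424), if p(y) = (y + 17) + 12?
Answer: -58384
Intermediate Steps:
p(y) = 29 + y (p(y) = (17 + y) + 12 = 29 + y)
p(12)*(-1424) = (29 + 12)*(-1424) = 41*(-1424) = -58384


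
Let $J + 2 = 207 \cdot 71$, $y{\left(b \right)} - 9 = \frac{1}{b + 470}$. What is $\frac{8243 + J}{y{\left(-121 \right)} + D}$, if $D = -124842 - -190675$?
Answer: $\frac{8005362}{22978859} \approx 0.34838$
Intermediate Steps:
$y{\left(b \right)} = 9 + \frac{1}{470 + b}$ ($y{\left(b \right)} = 9 + \frac{1}{b + 470} = 9 + \frac{1}{470 + b}$)
$J = 14695$ ($J = -2 + 207 \cdot 71 = -2 + 14697 = 14695$)
$D = 65833$ ($D = -124842 + 190675 = 65833$)
$\frac{8243 + J}{y{\left(-121 \right)} + D} = \frac{8243 + 14695}{\frac{4231 + 9 \left(-121\right)}{470 - 121} + 65833} = \frac{22938}{\frac{4231 - 1089}{349} + 65833} = \frac{22938}{\frac{1}{349} \cdot 3142 + 65833} = \frac{22938}{\frac{3142}{349} + 65833} = \frac{22938}{\frac{22978859}{349}} = 22938 \cdot \frac{349}{22978859} = \frac{8005362}{22978859}$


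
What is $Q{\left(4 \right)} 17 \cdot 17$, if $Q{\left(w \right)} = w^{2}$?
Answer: $4624$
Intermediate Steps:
$Q{\left(4 \right)} 17 \cdot 17 = 4^{2} \cdot 17 \cdot 17 = 16 \cdot 17 \cdot 17 = 272 \cdot 17 = 4624$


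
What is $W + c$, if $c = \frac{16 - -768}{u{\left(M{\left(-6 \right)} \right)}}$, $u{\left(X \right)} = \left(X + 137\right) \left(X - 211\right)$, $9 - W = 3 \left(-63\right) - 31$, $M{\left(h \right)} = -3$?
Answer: $\frac{1641505}{7169} \approx 228.97$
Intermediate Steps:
$W = 229$ ($W = 9 - \left(3 \left(-63\right) - 31\right) = 9 - \left(-189 - 31\right) = 9 - -220 = 9 + 220 = 229$)
$u{\left(X \right)} = \left(-211 + X\right) \left(137 + X\right)$ ($u{\left(X \right)} = \left(137 + X\right) \left(-211 + X\right) = \left(-211 + X\right) \left(137 + X\right)$)
$c = - \frac{196}{7169}$ ($c = \frac{16 - -768}{-28907 + \left(-3\right)^{2} - -222} = \frac{16 + 768}{-28907 + 9 + 222} = \frac{784}{-28676} = 784 \left(- \frac{1}{28676}\right) = - \frac{196}{7169} \approx -0.02734$)
$W + c = 229 - \frac{196}{7169} = \frac{1641505}{7169}$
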